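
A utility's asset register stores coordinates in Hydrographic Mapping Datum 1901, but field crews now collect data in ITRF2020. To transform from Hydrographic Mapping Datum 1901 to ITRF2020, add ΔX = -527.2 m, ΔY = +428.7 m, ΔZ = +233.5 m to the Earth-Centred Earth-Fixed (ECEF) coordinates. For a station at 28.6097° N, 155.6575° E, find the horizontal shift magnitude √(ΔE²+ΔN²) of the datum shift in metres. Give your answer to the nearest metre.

205 m

At φ = 28.6097°, λ = 155.6575°: sin φ = 0.478840, cos φ = 0.877902, sin λ = 0.412190, cos λ = -0.911098.
ΔE = −sin λ·ΔX + cos λ·ΔY = −(0.412190)·(-527.2) + (-0.911098)·(428.7) = -173.28 m.
ΔN = −sin φ cos λ·ΔX − sin φ sin λ·ΔY + cos φ·ΔZ = −(0.478840)(-0.911098)(-527.2) − (0.478840)(0.412190)(428.7) + (0.877902)(233.5) = -109.63 m.
Horizontal magnitude = √(ΔE² + ΔN²) = √((-173.28)² + (-109.63)²) = 205.05 m.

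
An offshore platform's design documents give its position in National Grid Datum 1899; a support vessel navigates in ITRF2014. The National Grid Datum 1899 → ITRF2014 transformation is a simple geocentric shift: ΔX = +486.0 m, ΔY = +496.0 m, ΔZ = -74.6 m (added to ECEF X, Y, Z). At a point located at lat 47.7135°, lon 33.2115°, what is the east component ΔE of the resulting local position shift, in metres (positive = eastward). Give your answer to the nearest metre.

ΔE = 149 m

The local east axis at (φ, λ) is (−sin λ, cos λ, 0), so ΔE = −sin(33.2115°)·486.0 + cos(33.2115°)·496.0 = 148.78 m.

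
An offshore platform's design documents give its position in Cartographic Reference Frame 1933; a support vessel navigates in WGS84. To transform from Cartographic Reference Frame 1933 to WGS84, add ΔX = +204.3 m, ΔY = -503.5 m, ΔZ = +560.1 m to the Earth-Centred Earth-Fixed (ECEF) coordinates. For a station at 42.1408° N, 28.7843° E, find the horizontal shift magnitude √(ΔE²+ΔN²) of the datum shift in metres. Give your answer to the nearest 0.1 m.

At φ = 42.1408°, λ = 28.7843°: sin φ = 0.670955, cos φ = 0.741498, sin λ = 0.481514, cos λ = 0.876439.
ΔE = −sin λ·ΔX + cos λ·ΔY = −(0.481514)·(204.3) + (0.876439)·(-503.5) = -539.66 m.
ΔN = −sin φ cos λ·ΔX − sin φ sin λ·ΔY + cos φ·ΔZ = −(0.670955)(0.876439)(204.3) − (0.670955)(0.481514)(-503.5) + (0.741498)(560.1) = 457.84 m.
Horizontal magnitude = √(ΔE² + ΔN²) = √((-539.66)² + 457.84²) = 707.71 m.

707.7 m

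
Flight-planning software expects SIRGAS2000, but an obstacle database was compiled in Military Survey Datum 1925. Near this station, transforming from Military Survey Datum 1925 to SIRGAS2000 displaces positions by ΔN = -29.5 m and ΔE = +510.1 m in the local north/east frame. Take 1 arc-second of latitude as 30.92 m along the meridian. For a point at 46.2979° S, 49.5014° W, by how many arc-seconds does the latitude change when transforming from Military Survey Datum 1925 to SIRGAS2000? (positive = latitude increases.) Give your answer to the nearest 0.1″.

Δφ = -1.0″

1″ of latitude = 30.92 m, so Δφ = -29.5 / 30.92 = -0.954″.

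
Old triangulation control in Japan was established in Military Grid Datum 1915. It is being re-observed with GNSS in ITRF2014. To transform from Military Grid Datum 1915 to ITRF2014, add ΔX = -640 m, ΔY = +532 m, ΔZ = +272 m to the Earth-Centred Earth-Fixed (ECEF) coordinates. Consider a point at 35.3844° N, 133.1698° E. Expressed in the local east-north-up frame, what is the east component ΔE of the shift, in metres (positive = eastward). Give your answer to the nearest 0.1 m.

ΔE = 102.8 m

The local east axis at (φ, λ) is (−sin λ, cos λ, 0), so ΔE = −sin(133.1698°)·(-640) + cos(133.1698°)·532 = 102.80 m.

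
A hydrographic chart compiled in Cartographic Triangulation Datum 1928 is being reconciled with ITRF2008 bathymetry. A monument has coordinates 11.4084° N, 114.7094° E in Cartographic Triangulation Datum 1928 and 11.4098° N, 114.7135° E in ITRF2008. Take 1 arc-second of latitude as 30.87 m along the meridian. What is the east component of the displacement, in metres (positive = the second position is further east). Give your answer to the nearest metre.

Δφ = 11.4098° − 11.4084° = +0.0014°; Δλ = 114.7135° − 114.7094° = +0.0041°.
1° of latitude = 3600 × 30.87 = 111132 m.
ΔN = Δφ × 111132 = 155.6 m; ΔE = Δλ × 111132 × cos(11.4084°) = +0.0041 × 111132 × 0.980242 = 446.6 m.

ΔE = 447 m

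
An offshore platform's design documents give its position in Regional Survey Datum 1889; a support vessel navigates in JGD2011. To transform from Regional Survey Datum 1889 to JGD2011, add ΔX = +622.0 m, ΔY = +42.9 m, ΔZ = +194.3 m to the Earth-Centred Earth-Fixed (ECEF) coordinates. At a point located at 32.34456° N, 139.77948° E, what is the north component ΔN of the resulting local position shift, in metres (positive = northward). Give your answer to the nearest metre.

ΔN = 403 m

The local north axis is (−sin φ cos λ, −sin φ sin λ, cos φ), giving ΔN = 254.096 − 14.821 + 164.154 = 403.43 m.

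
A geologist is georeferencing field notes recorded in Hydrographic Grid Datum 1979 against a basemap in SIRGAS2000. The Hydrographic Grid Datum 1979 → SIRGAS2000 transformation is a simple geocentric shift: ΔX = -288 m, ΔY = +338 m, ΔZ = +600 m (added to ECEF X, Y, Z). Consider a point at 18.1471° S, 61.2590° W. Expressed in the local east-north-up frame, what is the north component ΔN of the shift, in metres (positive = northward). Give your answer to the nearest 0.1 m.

ΔN = 434.7 m

The local north axis is (−sin φ cos λ, −sin φ sin λ, cos φ), giving ΔN = -43.132 − 92.303 + 570.156 = 434.72 m.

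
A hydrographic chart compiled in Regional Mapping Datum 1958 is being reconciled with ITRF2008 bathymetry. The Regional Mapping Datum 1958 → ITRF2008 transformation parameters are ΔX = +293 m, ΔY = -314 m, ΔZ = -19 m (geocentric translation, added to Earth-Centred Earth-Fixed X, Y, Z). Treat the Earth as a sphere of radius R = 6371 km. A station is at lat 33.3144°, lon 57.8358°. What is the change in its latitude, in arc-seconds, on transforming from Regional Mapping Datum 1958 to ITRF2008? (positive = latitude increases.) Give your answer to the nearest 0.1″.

sin φ = 0.549233, cos φ = 0.835669, sin λ = 0.846526, cos λ = 0.532347.
North component: ΔN = −sin φ cos λ·ΔX − sin φ sin λ·ΔY + cos φ·ΔZ = −(0.549233)(0.532347)(293) − (0.549233)(0.846526)(-314) + (0.835669)(-19) = 44.45 m.
1° of latitude spans πR/180 = 111195 m, so Δφ = 44.45 / 111195 × 3600 = 1.439″.

Δφ = 1.4″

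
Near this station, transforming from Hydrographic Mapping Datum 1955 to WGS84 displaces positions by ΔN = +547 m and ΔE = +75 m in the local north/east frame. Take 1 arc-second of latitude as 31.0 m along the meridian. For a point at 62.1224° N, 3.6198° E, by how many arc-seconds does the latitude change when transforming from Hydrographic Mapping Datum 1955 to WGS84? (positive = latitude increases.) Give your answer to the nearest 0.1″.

Δφ = 17.6″

1″ of latitude = 31.00 m, so Δφ = 547.0 / 31.00 = 17.645″.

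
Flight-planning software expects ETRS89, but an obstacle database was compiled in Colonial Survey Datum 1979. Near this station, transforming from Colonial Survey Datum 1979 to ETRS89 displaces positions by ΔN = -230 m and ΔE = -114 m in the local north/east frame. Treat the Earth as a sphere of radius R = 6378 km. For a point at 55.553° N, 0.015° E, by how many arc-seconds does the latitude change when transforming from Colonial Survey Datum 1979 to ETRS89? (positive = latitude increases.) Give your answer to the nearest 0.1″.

On a sphere of radius R, 1 rad of latitude = R, so Δφ = ΔN / R = -230.0 / 6378000 = -3.6061e-05 rad = -7.438″.

Δφ = -7.4″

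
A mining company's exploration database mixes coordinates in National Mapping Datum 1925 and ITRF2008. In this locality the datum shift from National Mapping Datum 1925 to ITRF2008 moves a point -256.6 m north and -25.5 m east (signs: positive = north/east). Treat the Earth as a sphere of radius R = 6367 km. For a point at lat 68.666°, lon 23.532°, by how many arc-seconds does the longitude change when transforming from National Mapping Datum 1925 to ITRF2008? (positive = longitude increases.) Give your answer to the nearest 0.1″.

Δλ = -2.3″

At latitude 68.666°, cos φ = 0.363804.
One radian of longitude at latitude φ spans R cos φ, so Δλ = ΔE / (R cos φ) = -25.5 / (6367000 × 0.363804) = -1.1009e-05 rad = -2.271″.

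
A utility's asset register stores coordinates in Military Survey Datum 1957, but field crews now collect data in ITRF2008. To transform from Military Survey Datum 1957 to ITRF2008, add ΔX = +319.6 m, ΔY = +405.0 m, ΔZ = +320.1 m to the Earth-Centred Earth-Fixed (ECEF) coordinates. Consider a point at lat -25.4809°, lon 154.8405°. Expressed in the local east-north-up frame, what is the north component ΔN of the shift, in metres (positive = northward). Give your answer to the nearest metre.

At φ = -25.4809°, λ = 154.8405°: sin φ = -0.430210, cos φ = 0.902729, sin λ = 0.425140, cos λ = -0.905128.
ΔN = −sin φ cos λ·ΔX − sin φ sin λ·ΔY + cos φ·ΔZ = −(-0.430210)(-0.905128)(319.6) − (-0.430210)(0.425140)(405.0) + (0.902729)(320.1) = 238.59 m.

ΔN = 239 m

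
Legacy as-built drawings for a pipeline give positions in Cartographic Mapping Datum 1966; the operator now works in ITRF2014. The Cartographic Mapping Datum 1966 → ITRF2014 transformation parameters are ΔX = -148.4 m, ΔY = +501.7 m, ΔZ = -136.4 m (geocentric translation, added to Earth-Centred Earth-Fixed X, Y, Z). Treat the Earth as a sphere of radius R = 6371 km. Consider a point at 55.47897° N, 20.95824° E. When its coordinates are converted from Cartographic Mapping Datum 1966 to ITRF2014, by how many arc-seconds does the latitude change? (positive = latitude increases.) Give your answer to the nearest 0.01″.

Δφ = -3.59″

sin φ = 0.823918, cos φ = 0.566709, sin λ = 0.357687, cos λ = 0.933841.
North component: ΔN = −sin φ cos λ·ΔX − sin φ sin λ·ΔY + cos φ·ΔZ = −(0.823918)(0.933841)(-148.4) − (0.823918)(0.357687)(501.7) + (0.566709)(-136.4) = -110.97 m.
1° of latitude spans πR/180 = 111195 m, so Δφ = -110.97 / 111195 × 3600 = -3.593″.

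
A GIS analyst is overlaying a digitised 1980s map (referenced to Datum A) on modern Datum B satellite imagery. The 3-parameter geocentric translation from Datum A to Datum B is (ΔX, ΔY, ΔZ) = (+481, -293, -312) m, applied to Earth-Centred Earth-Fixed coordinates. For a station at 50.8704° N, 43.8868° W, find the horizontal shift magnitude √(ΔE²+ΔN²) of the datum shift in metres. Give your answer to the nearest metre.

635 m

At φ = 50.8704°, λ = -43.8868°: sin φ = 0.775720, cos φ = 0.631077, sin λ = -0.693236, cos λ = 0.720711.
ΔE = −sin λ·ΔX + cos λ·ΔY = −(-0.693236)·(481) + (0.720711)·(-293) = 122.28 m.
ΔN = −sin φ cos λ·ΔX − sin φ sin λ·ΔY + cos φ·ΔZ = −(0.775720)(0.720711)(481) − (0.775720)(-0.693236)(-293) + (0.631077)(-312) = -623.37 m.
Horizontal magnitude = √(ΔE² + ΔN²) = √(122.28² + (-623.37)²) = 635.25 m.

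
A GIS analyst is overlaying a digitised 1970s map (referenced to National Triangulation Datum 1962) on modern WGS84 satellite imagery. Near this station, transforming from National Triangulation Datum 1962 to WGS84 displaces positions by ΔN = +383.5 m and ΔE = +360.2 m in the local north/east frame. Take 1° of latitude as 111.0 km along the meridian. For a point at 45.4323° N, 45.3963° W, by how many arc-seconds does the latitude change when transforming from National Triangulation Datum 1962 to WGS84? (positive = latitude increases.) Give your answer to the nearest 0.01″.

Δφ = 12.44″

1° of latitude = 111.0 km, so Δφ = 383.5 / 111000 = 0.0034550° = 12.438″.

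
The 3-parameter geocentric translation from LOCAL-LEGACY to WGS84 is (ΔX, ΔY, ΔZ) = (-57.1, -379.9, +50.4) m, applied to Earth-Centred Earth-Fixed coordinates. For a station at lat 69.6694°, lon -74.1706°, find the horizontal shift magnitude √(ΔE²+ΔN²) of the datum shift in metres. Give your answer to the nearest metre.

349 m

At φ = 69.6694°, λ = -74.1706°: sin φ = 0.937704, cos φ = 0.347437, sin λ = -0.962078, cos λ = 0.272774.
ΔE = −sin λ·ΔX + cos λ·ΔY = −(-0.962078)·(-57.1) + (0.272774)·(-379.9) = -158.56 m.
ΔN = −sin φ cos λ·ΔX − sin φ sin λ·ΔY + cos φ·ΔZ = −(0.937704)(0.272774)(-57.1) − (0.937704)(-0.962078)(-379.9) + (0.347437)(50.4) = -310.61 m.
Horizontal magnitude = √(ΔE² + ΔN²) = √((-158.56)² + (-310.61)²) = 348.74 m.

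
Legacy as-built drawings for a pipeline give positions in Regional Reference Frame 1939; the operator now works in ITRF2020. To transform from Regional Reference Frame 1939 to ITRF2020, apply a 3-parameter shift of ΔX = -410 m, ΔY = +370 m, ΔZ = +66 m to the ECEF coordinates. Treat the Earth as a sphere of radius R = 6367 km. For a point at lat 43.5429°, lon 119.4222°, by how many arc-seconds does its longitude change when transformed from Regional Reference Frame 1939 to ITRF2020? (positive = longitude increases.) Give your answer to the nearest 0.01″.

Δλ = 7.84″

sin φ = 0.688898, cos φ = 0.724859, sin λ = 0.871024, cos λ = -0.491241.
East component: ΔE = −sin λ·ΔX + cos λ·ΔY = −(0.871024)(-410) + (-0.491241)(370) = 175.36 m.
1° of latitude spans πR/180 = 111125 m; at latitude φ, 1° of longitude spans that × cos φ = 80550.0 m, so Δλ = 175.36 / 80550.0 × 3600 = 7.837″.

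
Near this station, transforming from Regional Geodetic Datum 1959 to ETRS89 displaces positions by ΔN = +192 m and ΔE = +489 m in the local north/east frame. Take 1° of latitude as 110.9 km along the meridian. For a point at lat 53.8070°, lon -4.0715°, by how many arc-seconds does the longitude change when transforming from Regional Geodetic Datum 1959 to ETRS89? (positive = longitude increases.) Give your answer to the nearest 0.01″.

Δλ = 26.88″

At latitude 53.8070°, cos φ = 0.590507.
1° of longitude at this latitude = 110.9 × cos φ = 65.49 km, so Δλ = 489.0 / 65487.2 = 0.0074671° = 26.882″.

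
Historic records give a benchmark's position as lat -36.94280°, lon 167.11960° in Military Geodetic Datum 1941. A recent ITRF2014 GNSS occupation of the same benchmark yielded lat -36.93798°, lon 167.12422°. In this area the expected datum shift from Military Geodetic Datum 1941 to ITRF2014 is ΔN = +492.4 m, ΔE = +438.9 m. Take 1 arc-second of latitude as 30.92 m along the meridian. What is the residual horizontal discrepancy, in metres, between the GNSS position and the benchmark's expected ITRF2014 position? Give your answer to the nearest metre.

Observed coordinate differences: Δφ = +0.00482°, Δλ = +0.00462°.
Converting to metres (1° lat = 111312 m, cos φ = 0.799236): observed ΔN = 536.5 m, observed ΔE = 411.0 m.
Subtracting the expected shift leaves a residual of 536.5 − (492.4) = 44.1 m north and 411.0 − (438.9) = -27.9 m east.
Residual distance = √(44.1² + (-27.9)²) = 52.2 m.

52 m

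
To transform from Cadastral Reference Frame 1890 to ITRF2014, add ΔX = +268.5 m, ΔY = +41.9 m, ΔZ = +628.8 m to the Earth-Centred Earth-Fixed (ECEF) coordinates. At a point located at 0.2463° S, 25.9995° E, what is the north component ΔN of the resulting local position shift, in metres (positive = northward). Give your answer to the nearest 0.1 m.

ΔN = 629.9 m

The local north axis is (−sin φ cos λ, −sin φ sin λ, cos φ), giving ΔN = 1.037 + 0.079 + 628.794 = 629.91 m.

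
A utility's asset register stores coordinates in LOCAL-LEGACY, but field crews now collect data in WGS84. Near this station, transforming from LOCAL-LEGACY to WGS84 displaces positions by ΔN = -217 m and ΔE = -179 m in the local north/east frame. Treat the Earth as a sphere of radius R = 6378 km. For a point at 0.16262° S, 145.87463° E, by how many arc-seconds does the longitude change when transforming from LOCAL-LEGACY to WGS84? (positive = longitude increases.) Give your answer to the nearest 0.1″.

At latitude -0.16262°, cos φ = 0.999996.
One radian of longitude at latitude φ spans R cos φ, so Δλ = ΔE / (R cos φ) = -179.0 / (6378000 × 0.999996) = -2.8065e-05 rad = -5.789″.

Δλ = -5.8″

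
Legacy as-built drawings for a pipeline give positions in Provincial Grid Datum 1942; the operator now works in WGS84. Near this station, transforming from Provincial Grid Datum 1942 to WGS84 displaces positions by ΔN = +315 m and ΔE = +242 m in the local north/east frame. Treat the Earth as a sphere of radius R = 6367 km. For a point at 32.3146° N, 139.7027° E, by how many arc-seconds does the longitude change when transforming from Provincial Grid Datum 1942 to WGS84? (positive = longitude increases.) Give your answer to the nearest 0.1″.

Δλ = 9.3″

At latitude 32.3146°, cos φ = 0.845126.
One radian of longitude at latitude φ spans R cos φ, so Δλ = ΔE / (R cos φ) = 242.0 / (6367000 × 0.845126) = 4.4974e-05 rad = 9.277″.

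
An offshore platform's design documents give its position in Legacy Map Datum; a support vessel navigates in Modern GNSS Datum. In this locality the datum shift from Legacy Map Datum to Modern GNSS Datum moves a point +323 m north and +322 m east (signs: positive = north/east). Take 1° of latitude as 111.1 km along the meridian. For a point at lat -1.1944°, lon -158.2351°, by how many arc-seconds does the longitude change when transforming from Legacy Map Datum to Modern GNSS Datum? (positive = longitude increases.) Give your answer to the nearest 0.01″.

At latitude -1.1944°, cos φ = 0.999783.
1° of longitude at this latitude = 111.1 × cos φ = 111.08 km, so Δλ = 322.0 / 111075.9 = 0.0028989° = 10.436″.

Δλ = 10.44″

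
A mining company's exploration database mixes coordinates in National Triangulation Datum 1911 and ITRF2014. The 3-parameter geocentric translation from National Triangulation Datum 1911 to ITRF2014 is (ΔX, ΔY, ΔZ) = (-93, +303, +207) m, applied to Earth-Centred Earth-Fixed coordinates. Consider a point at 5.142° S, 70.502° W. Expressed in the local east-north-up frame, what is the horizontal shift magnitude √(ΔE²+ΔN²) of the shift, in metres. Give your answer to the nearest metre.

The local east axis at (φ, λ) is (−sin λ, cos λ, 0), so ΔE = −sin(-70.502°)·(-93) + cos(-70.502°)·303 = 13.47 m.
The local north axis is (−sin φ cos λ, −sin φ sin λ, cos φ), giving ΔN = -2.782 − 25.599 + 206.167 = 177.79 m.
Horizontal magnitude = √(ΔE² + ΔN²) = √(13.47² + 177.79²) = 178.30 m.

178 m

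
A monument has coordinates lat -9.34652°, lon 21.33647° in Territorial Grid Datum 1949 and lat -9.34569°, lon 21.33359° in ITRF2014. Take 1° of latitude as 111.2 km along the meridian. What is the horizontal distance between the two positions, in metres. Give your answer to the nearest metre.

329 m

Δφ = -9.34569° − -9.34652° = +0.00083°; Δλ = 21.33359° − 21.33647° = -0.00288°.
ΔN = Δφ × 111200 = 92.3 m; ΔE = Δλ × 111200 × cos(-9.34652°) = -0.00288 × 111200 × 0.986724 = -316.0 m.
Distance = √(ΔE² + ΔN²) = √((-316.0)² + 92.3²) = 329.2 m.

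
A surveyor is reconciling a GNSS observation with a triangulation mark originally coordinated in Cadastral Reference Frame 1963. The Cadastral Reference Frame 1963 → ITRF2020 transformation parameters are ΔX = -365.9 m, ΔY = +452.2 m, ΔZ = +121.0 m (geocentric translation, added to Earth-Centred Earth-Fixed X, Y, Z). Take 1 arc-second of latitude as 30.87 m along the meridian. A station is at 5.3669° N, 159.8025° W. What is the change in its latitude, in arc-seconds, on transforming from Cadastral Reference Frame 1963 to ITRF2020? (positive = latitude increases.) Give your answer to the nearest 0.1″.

Δφ = 3.3″

sin φ = 0.093533, cos φ = 0.995616, sin λ = -0.345257, cos λ = -0.938508.
North component: ΔN = −sin φ cos λ·ΔX − sin φ sin λ·ΔY + cos φ·ΔZ = −(0.093533)(-0.938508)(-365.9) − (0.093533)(-0.345257)(452.2) + (0.995616)(121.0) = 102.95 m.
1° of latitude spans 3600 × 30.87 = 111132 m, so Δφ = 102.95 / 111132 × 3600 = 3.335″.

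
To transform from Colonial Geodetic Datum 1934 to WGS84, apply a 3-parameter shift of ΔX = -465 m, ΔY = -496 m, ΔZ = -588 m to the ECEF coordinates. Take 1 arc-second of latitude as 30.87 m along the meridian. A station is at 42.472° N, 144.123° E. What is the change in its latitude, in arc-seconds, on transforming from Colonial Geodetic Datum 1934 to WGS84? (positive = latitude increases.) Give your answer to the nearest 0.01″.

Δφ = -15.93″

sin φ = 0.675230, cos φ = 0.737607, sin λ = 0.586047, cos λ = -0.810277.
North component: ΔN = −sin φ cos λ·ΔX − sin φ sin λ·ΔY + cos φ·ΔZ = −(0.675230)(-0.810277)(-465) − (0.675230)(0.586047)(-496) + (0.737607)(-588) = -491.85 m.
1° of latitude spans 3600 × 30.87 = 111132 m, so Δφ = -491.85 / 111132 × 3600 = -15.933″.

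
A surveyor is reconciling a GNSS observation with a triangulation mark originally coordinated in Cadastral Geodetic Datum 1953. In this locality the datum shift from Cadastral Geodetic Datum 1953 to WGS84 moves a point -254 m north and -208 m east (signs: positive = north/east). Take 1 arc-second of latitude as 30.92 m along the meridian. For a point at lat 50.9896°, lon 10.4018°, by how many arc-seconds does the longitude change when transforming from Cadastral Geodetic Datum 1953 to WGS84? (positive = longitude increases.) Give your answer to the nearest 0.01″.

At latitude 50.9896°, cos φ = 0.629461.
1″ of longitude at this latitude = 30.92 × cos φ = 19.4629 m, so Δλ = -208.0 / 19.4629 = -10.687″.

Δλ = -10.69″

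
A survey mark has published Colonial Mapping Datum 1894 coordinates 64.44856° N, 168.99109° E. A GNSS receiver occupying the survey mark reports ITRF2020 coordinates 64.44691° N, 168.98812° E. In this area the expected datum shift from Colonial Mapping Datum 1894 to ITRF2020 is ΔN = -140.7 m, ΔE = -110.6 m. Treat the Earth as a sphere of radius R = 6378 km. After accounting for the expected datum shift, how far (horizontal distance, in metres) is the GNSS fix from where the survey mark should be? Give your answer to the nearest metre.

54 m

Observed coordinate differences: Δφ = -0.00165°, Δλ = -0.00297°.
Converting to metres (1° lat = 111317 m, cos φ = 0.431321): observed ΔN = -183.7 m, observed ΔE = -142.6 m.
Subtracting the expected shift leaves a residual of -183.7 − (-140.7) = -43.0 m north and -142.6 − (-110.6) = -32.0 m east.
Residual distance = √((-43.0)² + (-32.0)²) = 53.6 m.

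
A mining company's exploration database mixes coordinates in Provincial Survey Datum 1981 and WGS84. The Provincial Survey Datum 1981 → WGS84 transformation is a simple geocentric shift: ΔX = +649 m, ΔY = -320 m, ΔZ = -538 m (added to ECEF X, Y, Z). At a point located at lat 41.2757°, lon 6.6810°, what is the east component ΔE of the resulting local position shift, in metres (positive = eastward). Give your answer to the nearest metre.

At φ = 41.2757°, λ = 6.6810°: sin φ = 0.659683, cos φ = 0.751544, sin λ = 0.116341, cos λ = 0.993209.
ΔE = −sin λ·ΔX + cos λ·ΔY = −(0.116341)·(649) + (0.993209)·(-320) = -393.33 m.

ΔE = -393 m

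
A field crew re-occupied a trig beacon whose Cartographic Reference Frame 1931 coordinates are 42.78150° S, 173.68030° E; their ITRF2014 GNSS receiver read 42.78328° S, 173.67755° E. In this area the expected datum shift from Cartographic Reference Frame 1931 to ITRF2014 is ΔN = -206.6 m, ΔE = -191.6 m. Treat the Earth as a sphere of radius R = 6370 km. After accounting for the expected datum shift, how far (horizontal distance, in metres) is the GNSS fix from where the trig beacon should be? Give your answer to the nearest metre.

Observed coordinate differences: Δφ = -0.00178°, Δλ = -0.00275°.
Converting to metres (1° lat = 111177 m, cos φ = 0.733949): observed ΔN = -197.9 m, observed ΔE = -224.4 m.
Subtracting the expected shift leaves a residual of -197.9 − (-206.6) = 8.7 m north and -224.4 − (-191.6) = -32.8 m east.
Residual distance = √(8.7² + (-32.8)²) = 33.9 m.

34 m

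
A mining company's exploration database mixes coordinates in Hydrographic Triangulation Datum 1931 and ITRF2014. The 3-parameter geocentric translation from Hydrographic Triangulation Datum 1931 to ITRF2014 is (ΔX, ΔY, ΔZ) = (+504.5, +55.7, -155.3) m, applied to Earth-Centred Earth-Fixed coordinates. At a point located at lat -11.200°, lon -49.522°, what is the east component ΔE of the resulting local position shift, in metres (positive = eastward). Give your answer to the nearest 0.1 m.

ΔE = 419.9 m

The local east axis at (φ, λ) is (−sin λ, cos λ, 0), so ΔE = −sin(-49.522°)·504.5 + cos(-49.522°)·55.7 = 419.91 m.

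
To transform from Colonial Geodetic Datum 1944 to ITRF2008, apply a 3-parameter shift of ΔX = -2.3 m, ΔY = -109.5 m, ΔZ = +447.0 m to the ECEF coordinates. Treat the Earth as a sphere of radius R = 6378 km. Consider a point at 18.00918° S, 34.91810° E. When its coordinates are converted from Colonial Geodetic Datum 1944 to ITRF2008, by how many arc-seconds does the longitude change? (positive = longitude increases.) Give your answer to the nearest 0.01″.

sin φ = -0.309169, cos φ = 0.951007, sin λ = 0.572405, cos λ = 0.819971.
East component: ΔE = −sin λ·ΔX + cos λ·ΔY = −(0.572405)(-2.3) + (0.819971)(-109.5) = -88.47 m.
1° of latitude spans πR/180 = 111317 m; at latitude φ, 1° of longitude spans that × cos φ = 105863.3 m, so Δλ = -88.47 / 105863.3 × 3600 = -3.009″.

Δλ = -3.01″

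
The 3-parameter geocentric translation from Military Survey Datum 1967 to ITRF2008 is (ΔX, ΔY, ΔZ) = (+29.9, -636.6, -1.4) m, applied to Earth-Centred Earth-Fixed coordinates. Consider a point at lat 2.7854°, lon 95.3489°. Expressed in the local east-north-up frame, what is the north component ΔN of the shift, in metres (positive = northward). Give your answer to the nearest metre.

At φ = 2.7854°, λ = 95.3489°: sin φ = 0.048595, cos φ = 0.998819, sin λ = 0.995646, cos λ = -0.093220.
ΔN = −sin φ cos λ·ΔX − sin φ sin λ·ΔY + cos φ·ΔZ = −(0.048595)(-0.093220)(29.9) − (0.048595)(0.995646)(-636.6) + (0.998819)(-1.4) = 29.54 m.

ΔN = 30 m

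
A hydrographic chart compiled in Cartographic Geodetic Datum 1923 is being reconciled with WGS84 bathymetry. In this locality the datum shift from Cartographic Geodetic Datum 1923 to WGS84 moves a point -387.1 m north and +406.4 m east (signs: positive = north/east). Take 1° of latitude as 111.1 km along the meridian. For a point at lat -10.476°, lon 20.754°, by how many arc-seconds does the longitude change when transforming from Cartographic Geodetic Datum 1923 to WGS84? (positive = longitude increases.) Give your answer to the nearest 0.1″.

Δλ = 13.4″

At latitude -10.476°, cos φ = 0.983331.
1° of longitude at this latitude = 111.1 × cos φ = 109.25 km, so Δλ = 406.4 / 109248.1 = 0.0037200° = 13.392″.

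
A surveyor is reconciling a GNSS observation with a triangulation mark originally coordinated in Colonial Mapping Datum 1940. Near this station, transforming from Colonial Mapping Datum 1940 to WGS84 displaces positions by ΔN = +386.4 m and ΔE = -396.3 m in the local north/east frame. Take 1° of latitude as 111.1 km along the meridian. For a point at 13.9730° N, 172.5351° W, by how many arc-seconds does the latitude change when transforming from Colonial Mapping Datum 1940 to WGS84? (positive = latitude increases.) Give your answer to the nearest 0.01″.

1° of latitude = 111.1 km, so Δφ = 386.4 / 111100 = 0.0034779° = 12.521″.

Δφ = 12.52″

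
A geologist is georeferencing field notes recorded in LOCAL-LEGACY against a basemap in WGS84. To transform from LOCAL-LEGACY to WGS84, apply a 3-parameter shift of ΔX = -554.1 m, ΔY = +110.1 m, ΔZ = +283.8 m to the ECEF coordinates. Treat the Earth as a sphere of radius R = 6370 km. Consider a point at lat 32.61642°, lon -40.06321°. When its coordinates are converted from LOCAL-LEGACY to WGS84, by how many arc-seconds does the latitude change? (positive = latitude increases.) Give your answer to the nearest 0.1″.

Δφ = 16.4″

sin φ = 0.539012, cos φ = 0.842298, sin λ = -0.643632, cos λ = 0.765335.
North component: ΔN = −sin φ cos λ·ΔX − sin φ sin λ·ΔY + cos φ·ΔZ = −(0.539012)(0.765335)(-554.1) − (0.539012)(-0.643632)(110.1) + (0.842298)(283.8) = 505.82 m.
1° of latitude spans πR/180 = 111177 m, so Δφ = 505.82 / 111177 × 3600 = 16.379″.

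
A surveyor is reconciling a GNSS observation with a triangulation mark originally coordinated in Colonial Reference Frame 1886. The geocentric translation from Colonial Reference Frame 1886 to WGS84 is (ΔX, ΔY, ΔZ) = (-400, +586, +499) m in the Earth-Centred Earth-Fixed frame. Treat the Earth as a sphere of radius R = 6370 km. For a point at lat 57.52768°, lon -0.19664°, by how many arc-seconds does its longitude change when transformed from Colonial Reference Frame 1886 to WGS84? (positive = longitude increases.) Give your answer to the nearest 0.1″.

sin φ = 0.843651, cos φ = 0.536892, sin λ = -0.003432, cos λ = 0.999994.
East component: ΔE = −sin λ·ΔX + cos λ·ΔY = −(-0.003432)(-400) + (0.999994)(586) = 584.62 m.
1° of latitude spans πR/180 = 111177 m; at latitude φ, 1° of longitude spans that × cos φ = 59690.3 m, so Δλ = 584.62 / 59690.3 × 3600 = 35.259″.

Δλ = 35.3″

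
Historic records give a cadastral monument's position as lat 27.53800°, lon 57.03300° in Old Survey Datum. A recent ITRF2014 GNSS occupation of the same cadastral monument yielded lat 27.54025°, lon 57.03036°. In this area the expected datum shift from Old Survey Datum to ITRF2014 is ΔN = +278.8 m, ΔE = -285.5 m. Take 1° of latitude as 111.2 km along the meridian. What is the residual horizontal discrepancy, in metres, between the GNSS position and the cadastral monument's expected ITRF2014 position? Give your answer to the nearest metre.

Observed coordinate differences: Δφ = +0.00225°, Δλ = -0.00264°.
Converting to metres (1° lat = 111200 m, cos φ = 0.886704): observed ΔN = 250.2 m, observed ΔE = -260.3 m.
Subtracting the expected shift leaves a residual of 250.2 − (278.8) = -28.6 m north and -260.3 − (-285.5) = 25.2 m east.
Residual distance = √((-28.6)² + 25.2²) = 38.1 m.

38 m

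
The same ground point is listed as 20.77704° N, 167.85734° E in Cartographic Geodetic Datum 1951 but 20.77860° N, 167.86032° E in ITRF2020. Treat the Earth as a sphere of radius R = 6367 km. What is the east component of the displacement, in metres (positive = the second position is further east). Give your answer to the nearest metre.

ΔE = 310 m

Δφ = 20.77860° − 20.77704° = +0.00156°; Δλ = 167.86032° − 167.85734° = +0.00298°.
1° along a meridian = πR/180 = 111125 m.
ΔN = Δφ × 111125 = 173.4 m; ΔE = Δλ × 111125 × cos(20.77704°) = +0.00298 × 111125 × 0.934968 = 309.6 m.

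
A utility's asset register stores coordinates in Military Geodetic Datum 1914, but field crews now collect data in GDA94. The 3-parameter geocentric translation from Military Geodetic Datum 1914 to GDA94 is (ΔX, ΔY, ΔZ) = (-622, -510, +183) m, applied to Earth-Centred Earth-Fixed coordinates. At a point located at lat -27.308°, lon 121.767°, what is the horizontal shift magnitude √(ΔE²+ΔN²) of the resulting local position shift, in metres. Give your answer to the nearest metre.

The local east axis at (φ, λ) is (−sin λ, cos λ, 0), so ΔE = −sin(121.767°)·(-622) + cos(121.767°)·(-510) = 797.32 m.
The local north axis is (−sin φ cos λ, −sin φ sin λ, cos φ), giving ΔN = 150.231 − 198.924 + 162.605 = 113.91 m.
Horizontal magnitude = √(ΔE² + ΔN²) = √(797.32² + 113.91²) = 805.42 m.

805 m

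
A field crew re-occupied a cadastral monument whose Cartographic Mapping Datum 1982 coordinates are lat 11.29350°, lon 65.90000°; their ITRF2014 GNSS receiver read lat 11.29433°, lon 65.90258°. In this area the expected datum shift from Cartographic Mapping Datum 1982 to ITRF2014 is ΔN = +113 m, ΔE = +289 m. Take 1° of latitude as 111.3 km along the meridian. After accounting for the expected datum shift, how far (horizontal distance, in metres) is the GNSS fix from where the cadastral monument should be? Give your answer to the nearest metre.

Observed coordinate differences: Δφ = +0.00083°, Δλ = +0.00258°.
Converting to metres (1° lat = 111300 m, cos φ = 0.980637): observed ΔN = 92.4 m, observed ΔE = 281.6 m.
Subtracting the expected shift leaves a residual of 92.4 − (113) = -20.6 m north and 281.6 − (289) = -7.4 m east.
Residual distance = √((-20.6)² + (-7.4)²) = 21.9 m.

22 m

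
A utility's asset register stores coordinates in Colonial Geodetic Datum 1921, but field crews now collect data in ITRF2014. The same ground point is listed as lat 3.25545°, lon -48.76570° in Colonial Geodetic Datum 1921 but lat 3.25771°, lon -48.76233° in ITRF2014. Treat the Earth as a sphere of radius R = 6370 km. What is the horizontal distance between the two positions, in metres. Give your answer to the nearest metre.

Δφ = 3.25771° − 3.25545° = +0.00226°; Δλ = -48.76233° − -48.76570° = +0.00337°.
1° along a meridian = πR/180 = 111177 m.
ΔN = Δφ × 111177 = 251.3 m; ΔE = Δλ × 111177 × cos(3.25545°) = +0.00337 × 111177 × 0.998386 = 374.1 m.
Distance = √(ΔE² + ΔN²) = √(374.1² + 251.3²) = 450.6 m.

451 m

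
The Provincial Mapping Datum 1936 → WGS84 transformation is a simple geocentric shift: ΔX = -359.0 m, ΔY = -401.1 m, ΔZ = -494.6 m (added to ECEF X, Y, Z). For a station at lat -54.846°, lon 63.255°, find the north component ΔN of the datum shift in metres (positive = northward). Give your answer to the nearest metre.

ΔN = -710 m

At φ = -54.846°, λ = 63.255°: sin φ = -0.817607, cos φ = 0.575776, sin λ = 0.893018, cos λ = 0.450021.
ΔN = −sin φ cos λ·ΔX − sin φ sin λ·ΔY + cos φ·ΔZ = −(-0.817607)(0.450021)(-359.0) − (-0.817607)(0.893018)(-401.1) + (0.575776)(-494.6) = -709.73 m.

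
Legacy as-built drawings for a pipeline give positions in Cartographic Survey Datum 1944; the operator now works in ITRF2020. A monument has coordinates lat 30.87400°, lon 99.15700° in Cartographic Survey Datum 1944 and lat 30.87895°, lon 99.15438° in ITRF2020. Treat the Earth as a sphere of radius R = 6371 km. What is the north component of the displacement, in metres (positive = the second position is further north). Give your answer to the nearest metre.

Δφ = 30.87895° − 30.87400° = +0.00495°; Δλ = 99.15438° − 99.15700° = -0.00262°.
1° along a meridian = πR/180 = 111195 m.
ΔN = Δφ × 111195 = 550.4 m; ΔE = Δλ × 111195 × cos(30.87400°) = -0.00262 × 111195 × 0.858298 = -250.0 m.

ΔN = 550 m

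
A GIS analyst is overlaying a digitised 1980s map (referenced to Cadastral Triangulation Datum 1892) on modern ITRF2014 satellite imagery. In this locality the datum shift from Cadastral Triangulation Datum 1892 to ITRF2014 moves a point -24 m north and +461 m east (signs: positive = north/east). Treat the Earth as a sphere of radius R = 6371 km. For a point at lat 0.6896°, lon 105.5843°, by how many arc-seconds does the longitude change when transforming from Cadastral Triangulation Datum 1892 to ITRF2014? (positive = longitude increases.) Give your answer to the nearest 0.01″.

At latitude 0.6896°, cos φ = 0.999928.
One radian of longitude at latitude φ spans R cos φ, so Δλ = ΔE / (R cos φ) = 461.0 / (6371000 × 0.999928) = 7.2364e-05 rad = 14.926″.

Δλ = 14.93″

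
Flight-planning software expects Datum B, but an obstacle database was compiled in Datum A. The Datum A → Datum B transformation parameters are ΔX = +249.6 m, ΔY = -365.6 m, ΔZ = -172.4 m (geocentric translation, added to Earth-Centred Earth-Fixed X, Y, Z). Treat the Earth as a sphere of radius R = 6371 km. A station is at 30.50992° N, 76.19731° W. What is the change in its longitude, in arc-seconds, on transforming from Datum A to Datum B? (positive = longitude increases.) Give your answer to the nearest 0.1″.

Δλ = 5.8″

sin φ = 0.507688, cos φ = 0.861541, sin λ = -0.971123, cos λ = 0.238579.
East component: ΔE = −sin λ·ΔX + cos λ·ΔY = −(-0.971123)(249.6) + (0.238579)(-365.6) = 155.17 m.
1° of latitude spans πR/180 = 111195 m; at latitude φ, 1° of longitude spans that × cos φ = 95799.0 m, so Δλ = 155.17 / 95799.0 × 3600 = 5.831″.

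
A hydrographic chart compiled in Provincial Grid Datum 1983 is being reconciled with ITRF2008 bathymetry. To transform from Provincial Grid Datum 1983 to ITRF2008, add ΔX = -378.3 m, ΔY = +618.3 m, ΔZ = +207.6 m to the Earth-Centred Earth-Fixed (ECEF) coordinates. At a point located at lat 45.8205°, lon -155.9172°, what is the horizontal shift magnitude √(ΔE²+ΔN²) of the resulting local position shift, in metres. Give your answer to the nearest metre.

At φ = 45.8205°, λ = -155.9172°: sin φ = 0.717160, cos φ = 0.696909, sin λ = -0.408056, cos λ = -0.912957.
ΔE = −sin λ·ΔX + cos λ·ΔY = −(-0.408056)·(-378.3) + (-0.912957)·(618.3) = -718.85 m.
ΔN = −sin φ cos λ·ΔX − sin φ sin λ·ΔY + cos φ·ΔZ = −(0.717160)(-0.912957)(-378.3) − (0.717160)(-0.408056)(618.3) + (0.696909)(207.6) = 77.93 m.
Horizontal magnitude = √(ΔE² + ΔN²) = √((-718.85)² + 77.93²) = 723.06 m.

723 m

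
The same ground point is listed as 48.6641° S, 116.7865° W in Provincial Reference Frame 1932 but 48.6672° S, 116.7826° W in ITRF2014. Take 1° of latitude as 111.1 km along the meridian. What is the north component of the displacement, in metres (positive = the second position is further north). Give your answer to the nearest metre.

ΔN = -344 m

Δφ = -48.6672° − -48.6641° = -0.0031°; Δλ = -116.7826° − -116.7865° = +0.0039°.
ΔN = Δφ × 111100 = -344.4 m; ΔE = Δλ × 111100 × cos(-48.6641°) = +0.0039 × 111100 × 0.660472 = 286.2 m.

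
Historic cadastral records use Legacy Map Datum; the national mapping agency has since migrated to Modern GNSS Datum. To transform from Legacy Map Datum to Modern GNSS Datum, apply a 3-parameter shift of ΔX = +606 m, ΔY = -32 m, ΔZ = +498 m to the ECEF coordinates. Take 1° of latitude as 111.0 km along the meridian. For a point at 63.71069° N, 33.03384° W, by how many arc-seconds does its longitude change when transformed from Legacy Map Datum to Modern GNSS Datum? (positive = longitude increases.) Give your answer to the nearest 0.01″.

Δλ = 22.23″

sin φ = 0.896569, cos φ = 0.442904, sin λ = -0.545134, cos λ = 0.838349.
East component: ΔE = −sin λ·ΔX + cos λ·ΔY = −(-0.545134)(606) + (0.838349)(-32) = 303.52 m.
1° of latitude spans 111000 m; at latitude φ, 1° of longitude spans that × cos φ = 49162.3 m, so Δλ = 303.52 / 49162.3 × 3600 = 22.226″.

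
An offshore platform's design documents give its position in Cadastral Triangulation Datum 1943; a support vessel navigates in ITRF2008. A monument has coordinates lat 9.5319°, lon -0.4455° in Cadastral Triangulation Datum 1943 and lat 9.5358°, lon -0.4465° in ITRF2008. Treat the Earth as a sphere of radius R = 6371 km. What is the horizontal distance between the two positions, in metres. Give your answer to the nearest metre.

447 m

Δφ = 9.5358° − 9.5319° = +0.0039°; Δλ = -0.4465° − -0.4455° = -0.0010°.
1° along a meridian = πR/180 = 111195 m.
ΔN = Δφ × 111195 = 433.7 m; ΔE = Δλ × 111195 × cos(9.5319°) = -0.0010 × 111195 × 0.986194 = -109.7 m.
Distance = √(ΔE² + ΔN²) = √((-109.7)² + 433.7²) = 447.3 m.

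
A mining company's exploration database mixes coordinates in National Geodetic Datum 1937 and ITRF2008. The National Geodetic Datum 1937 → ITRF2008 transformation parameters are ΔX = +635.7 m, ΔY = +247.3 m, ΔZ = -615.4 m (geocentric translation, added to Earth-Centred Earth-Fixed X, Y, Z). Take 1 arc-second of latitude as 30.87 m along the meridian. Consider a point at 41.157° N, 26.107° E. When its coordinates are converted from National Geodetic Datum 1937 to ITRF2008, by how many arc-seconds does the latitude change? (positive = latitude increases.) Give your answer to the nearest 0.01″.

sin φ = 0.658125, cos φ = 0.752909, sin λ = 0.440049, cos λ = 0.897974.
North component: ΔN = −sin φ cos λ·ΔX − sin φ sin λ·ΔY + cos φ·ΔZ = −(0.658125)(0.897974)(635.7) − (0.658125)(0.440049)(247.3) + (0.752909)(-615.4) = -910.65 m.
1° of latitude spans 3600 × 30.87 = 111132 m, so Δφ = -910.65 / 111132 × 3600 = -29.499″.

Δφ = -29.50″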